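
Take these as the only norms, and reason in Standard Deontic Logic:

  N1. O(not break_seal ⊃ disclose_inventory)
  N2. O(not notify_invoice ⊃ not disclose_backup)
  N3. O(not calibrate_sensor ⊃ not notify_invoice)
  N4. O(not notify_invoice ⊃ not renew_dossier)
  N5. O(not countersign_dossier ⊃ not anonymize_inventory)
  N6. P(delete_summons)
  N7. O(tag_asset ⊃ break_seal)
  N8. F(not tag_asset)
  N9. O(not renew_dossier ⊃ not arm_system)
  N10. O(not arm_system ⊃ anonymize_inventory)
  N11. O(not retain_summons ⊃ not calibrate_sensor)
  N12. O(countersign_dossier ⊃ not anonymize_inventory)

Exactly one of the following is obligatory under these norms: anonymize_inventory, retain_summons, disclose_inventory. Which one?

By case analysis on not countersign_dossier: premise 5 gives O(not countersign_dossier ⊃ not anonymize_inventory) and premise 12 gives O(countersign_dossier ⊃ not anonymize_inventory), so O(not anonymize_inventory) either way.
The contrapositive of premise 10 (O(not arm_system ⊃ anonymize_inventory)) is O(not anonymize_inventory ⊃ arm_system), and O(not anonymize_inventory) is already established, so O(arm_system).
Premise 9, O(not renew_dossier ⊃ not arm_system), contraposes to O(arm_system ⊃ renew_dossier); with O(arm_system) we get O(renew_dossier).
Premise 4 is O(not notify_invoice ⊃ not renew_dossier); contrapositively O(renew_dossier ⊃ notify_invoice). Since O(renew_dossier) holds, K gives O(notify_invoice).
Premise 3, O(not calibrate_sensor ⊃ not notify_invoice), contraposes to O(notify_invoice ⊃ calibrate_sensor); with O(notify_invoice) we get O(calibrate_sensor).
The contrapositive of premise 11 (O(not retain_summons ⊃ not calibrate_sensor)) is O(calibrate_sensor ⊃ retain_summons), and O(calibrate_sensor) is already established, so O(retain_summons).
So O(retain_summons) holds — retain_summons is obligatory. None of the other listed options is made obligatory by any chain of premises.

retain_summons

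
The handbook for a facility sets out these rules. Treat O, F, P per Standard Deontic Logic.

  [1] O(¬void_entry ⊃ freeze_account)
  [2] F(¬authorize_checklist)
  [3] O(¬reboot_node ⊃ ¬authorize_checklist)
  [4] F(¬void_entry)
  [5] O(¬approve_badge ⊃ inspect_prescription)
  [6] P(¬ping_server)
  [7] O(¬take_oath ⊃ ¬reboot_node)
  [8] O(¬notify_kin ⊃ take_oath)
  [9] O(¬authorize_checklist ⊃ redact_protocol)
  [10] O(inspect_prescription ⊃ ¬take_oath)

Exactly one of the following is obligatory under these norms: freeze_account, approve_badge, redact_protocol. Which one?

Premise 2, F(¬authorize_checklist), is equivalent to O(authorize_checklist).
Premise 3 is O(¬reboot_node ⊃ ¬authorize_checklist); contrapositively O(authorize_checklist ⊃ reboot_node). Since O(authorize_checklist) holds, K gives O(reboot_node).
The contrapositive of premise 7 (O(¬take_oath ⊃ ¬reboot_node)) is O(reboot_node ⊃ take_oath), and O(reboot_node) is already established, so O(take_oath).
Premise 10, O(inspect_prescription ⊃ ¬take_oath), contraposes to O(take_oath ⊃ ¬inspect_prescription); with O(take_oath) we get O(¬inspect_prescription).
Premise 5, O(¬approve_badge ⊃ inspect_prescription), contraposes to O(¬inspect_prescription ⊃ approve_badge); with O(¬inspect_prescription) we get O(approve_badge).
So O(approve_badge) holds — approve_badge is obligatory. None of the other listed options is made obligatory by any chain of premises.

approve_badge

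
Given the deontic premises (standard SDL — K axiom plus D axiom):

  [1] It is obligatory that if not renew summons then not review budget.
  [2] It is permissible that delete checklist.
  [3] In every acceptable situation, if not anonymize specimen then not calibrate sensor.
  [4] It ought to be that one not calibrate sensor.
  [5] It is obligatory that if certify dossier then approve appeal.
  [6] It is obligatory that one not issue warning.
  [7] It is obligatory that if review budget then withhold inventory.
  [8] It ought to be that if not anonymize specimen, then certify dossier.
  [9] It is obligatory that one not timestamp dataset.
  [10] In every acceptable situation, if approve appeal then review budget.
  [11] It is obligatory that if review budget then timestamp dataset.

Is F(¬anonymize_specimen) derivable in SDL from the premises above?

Yes

Premise 9 states O(¬timestamp_dataset) outright.
Premise 11 is O(review_budget → timestamp_dataset); contrapositively O(¬timestamp_dataset → ¬review_budget). Since O(¬timestamp_dataset) holds, K gives O(¬review_budget).
Premise 10, O(approve_appeal → review_budget), contraposes to O(¬review_budget → ¬approve_appeal); with O(¬review_budget) we get O(¬approve_appeal).
Premise 5 is O(certify_dossier → approve_appeal); contrapositively O(¬approve_appeal → ¬certify_dossier). Since O(¬approve_appeal) holds, K gives O(¬certify_dossier).
Premise 8, O(¬anonymize_specimen → certify_dossier), contraposes to O(¬certify_dossier → anonymize_specimen); with O(¬certify_dossier) we get O(anonymize_specimen).
Premises 1, 2, 3, 4, 6, 7 do not contribute to this derivation.
So O(anonymize_specimen) holds, i.e. F(¬anonymize_specimen). The claim follows.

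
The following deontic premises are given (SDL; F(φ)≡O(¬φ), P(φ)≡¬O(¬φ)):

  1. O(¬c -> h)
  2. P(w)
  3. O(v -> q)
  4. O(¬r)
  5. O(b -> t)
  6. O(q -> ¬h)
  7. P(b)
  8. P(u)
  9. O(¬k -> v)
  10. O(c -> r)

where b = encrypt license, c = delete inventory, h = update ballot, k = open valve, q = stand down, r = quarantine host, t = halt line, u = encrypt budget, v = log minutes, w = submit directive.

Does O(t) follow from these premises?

No

Premise 5 is O(b -> t), but O(b) is not derivable from the premises (the permission P(b) asserts only ¬O(¬b), not O(b)), so it does not yield O(t).
No other premise forces O(t). An ideal world satisfying every premise can still have t false, so O(t) is not derivable.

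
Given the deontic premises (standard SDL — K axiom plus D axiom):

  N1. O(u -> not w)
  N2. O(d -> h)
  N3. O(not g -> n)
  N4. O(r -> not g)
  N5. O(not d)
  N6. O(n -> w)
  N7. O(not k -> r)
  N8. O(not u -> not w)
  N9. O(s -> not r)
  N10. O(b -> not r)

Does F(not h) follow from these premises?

Premise 2 is O(d -> h), but O(d) is not derivable from the premises, so it does not yield O(h).
No other premise forces O(h). An ideal world satisfying every premise can still have not h true, so F(not h) is not derivable.

No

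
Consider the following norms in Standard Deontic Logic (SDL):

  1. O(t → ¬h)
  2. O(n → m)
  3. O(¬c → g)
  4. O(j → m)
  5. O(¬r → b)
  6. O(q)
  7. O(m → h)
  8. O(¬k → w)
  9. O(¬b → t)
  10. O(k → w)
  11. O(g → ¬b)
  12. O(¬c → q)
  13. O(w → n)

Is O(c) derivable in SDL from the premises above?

Yes

Premises 8 and 10 are O(¬k → w) and O(k → w); every ideal world satisfies ¬k or k, so in either case w holds — hence O(w).
Applying K to premise 13 (O(w → n)) and O(w) yields O(n).
With premise 2, O(n → m), the K-axiom yields O(m).
Premise 7 is O(m → h); since O(m), deontic closure gives O(h).
Premise 1, O(t → ¬h), contraposes to O(h → ¬t); with O(h) we get O(¬t).
The contrapositive of premise 9 (O(¬b → t)) is O(¬t → b), and O(¬t) is already established, so O(b).
Premise 11 is O(g → ¬b); contrapositively O(b → ¬g). Since O(b) holds, K gives O(¬g).
Premise 3 is O(¬c → g); contrapositively O(¬g → c). Since O(¬g) holds, K gives O(c).
Premises 4, 5, 6, 12 do not contribute to this derivation.
So O(c) follows.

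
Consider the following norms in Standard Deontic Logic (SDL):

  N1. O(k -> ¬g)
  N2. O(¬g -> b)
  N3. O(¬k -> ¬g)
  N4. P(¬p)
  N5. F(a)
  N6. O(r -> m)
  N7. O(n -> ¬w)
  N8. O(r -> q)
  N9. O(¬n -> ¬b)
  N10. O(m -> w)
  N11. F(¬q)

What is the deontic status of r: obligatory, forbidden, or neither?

Premises 3 and 1 cover both cases: O(¬k -> ¬g) and O(k -> ¬g). Since ¬k ∨ k is a tautology, O(¬g) follows.
With premise 2, O(¬g -> b), the K-axiom yields O(b).
Premise 9, O(¬n -> ¬b), contraposes to O(b -> n); with O(b) we get O(n).
Applying K to premise 7 (O(n -> ¬w)) and O(n) yields O(¬w).
Premise 10 is O(m -> w); contrapositively O(¬w -> ¬m). Since O(¬w) holds, K gives O(¬m).
The contrapositive of premise 6 (O(r -> m)) is O(¬m -> ¬r), and O(¬m) is already established, so O(¬r).
Premises 4, 5, 8, 11 do not contribute to this derivation.
Thus O(¬r), which is F(r): r is forbidden.

Forbidden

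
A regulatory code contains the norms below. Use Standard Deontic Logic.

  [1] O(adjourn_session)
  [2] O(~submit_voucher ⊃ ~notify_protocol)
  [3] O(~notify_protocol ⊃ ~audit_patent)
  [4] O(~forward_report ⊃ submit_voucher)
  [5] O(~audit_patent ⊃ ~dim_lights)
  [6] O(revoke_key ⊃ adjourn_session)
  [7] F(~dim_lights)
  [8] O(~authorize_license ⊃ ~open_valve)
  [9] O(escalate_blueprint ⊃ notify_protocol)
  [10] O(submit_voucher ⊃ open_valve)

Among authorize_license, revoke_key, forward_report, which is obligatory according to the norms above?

F(~dim_lights) at premise 7 means O(dim_lights).
Premise 5 is O(~audit_patent ⊃ ~dim_lights); contrapositively O(dim_lights ⊃ audit_patent). Since O(dim_lights) holds, K gives O(audit_patent).
The contrapositive of premise 3 (O(~notify_protocol ⊃ ~audit_patent)) is O(audit_patent ⊃ notify_protocol), and O(audit_patent) is already established, so O(notify_protocol).
Premise 2 is O(~submit_voucher ⊃ ~notify_protocol); contrapositively O(notify_protocol ⊃ submit_voucher). Since O(notify_protocol) holds, K gives O(submit_voucher).
With premise 10, O(submit_voucher ⊃ open_valve), the K-axiom yields O(open_valve).
Premise 8, O(~authorize_license ⊃ ~open_valve), contraposes to O(open_valve ⊃ authorize_license); with O(open_valve) we get O(authorize_license).
So O(authorize_license) holds — authorize_license is obligatory. None of the other listed options is made obligatory by any chain of premises.

authorize_license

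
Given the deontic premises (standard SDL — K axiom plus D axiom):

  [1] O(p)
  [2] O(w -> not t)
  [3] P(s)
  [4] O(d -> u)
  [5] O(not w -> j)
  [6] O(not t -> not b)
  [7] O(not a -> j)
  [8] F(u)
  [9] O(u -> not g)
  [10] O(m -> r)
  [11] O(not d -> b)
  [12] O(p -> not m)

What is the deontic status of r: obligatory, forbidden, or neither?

Neither

Premise 10 is O(m -> r), but O(m) is not derivable from the premises, so it does not yield O(r).
No premise or chain of K-axiom applications forces O(r), and none forces O(not r). So r is neither obligatory nor forbidden under these norms.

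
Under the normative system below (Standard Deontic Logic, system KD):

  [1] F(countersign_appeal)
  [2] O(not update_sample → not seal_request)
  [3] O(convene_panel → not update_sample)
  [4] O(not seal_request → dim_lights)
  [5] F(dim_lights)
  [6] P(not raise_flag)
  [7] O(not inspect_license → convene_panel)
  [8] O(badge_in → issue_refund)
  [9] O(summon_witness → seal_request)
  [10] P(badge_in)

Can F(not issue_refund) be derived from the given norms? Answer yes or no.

No

Premise 8 is O(badge_in → issue_refund), but O(badge_in) is not derivable from the premises (the permission P(badge_in) asserts only not O(not badge_in), not O(badge_in)), so it does not yield O(issue_refund).
No other premise forces O(issue_refund). An ideal world satisfying every premise can still have not issue_refund true, so F(not issue_refund) is not derivable.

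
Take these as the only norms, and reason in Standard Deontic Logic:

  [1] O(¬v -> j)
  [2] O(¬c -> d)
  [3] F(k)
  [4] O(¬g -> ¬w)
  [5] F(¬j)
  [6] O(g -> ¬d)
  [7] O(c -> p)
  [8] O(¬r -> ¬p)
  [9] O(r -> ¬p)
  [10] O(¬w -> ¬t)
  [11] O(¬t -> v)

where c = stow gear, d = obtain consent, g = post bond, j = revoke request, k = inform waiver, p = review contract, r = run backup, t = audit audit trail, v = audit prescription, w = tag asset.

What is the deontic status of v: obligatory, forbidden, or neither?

Premises 8 and 9 are O(¬r -> ¬p) and O(r -> ¬p); every ideal world satisfies ¬r or r, so in either case ¬p holds — hence O(¬p).
The contrapositive of premise 7 (O(c -> p)) is O(¬p -> ¬c), and O(¬p) is already established, so O(¬c).
From O(¬c) and premise 2, O(¬c -> d), we obtain O(d).
Premise 6 is O(g -> ¬d); contrapositively O(d -> ¬g). Since O(d) holds, K gives O(¬g).
With premise 4, O(¬g -> ¬w), the K-axiom yields O(¬w).
Applying K to premise 10 (O(¬w -> ¬t)) and O(¬w) yields O(¬t).
With premise 11, O(¬t -> v), the K-axiom yields O(v).
Premises 1, 3, 5 do not contribute to this derivation.
Hence v is obligatory.

Obligatory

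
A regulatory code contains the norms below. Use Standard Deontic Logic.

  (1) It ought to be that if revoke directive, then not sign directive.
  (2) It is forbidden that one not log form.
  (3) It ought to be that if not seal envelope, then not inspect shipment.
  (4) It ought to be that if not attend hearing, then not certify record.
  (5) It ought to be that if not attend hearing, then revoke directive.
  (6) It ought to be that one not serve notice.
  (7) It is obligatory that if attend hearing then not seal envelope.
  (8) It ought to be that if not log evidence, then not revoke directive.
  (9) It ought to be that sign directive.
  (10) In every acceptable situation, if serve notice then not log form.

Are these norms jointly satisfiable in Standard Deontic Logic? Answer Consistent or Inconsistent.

Premise 10 is O(serve_notice → ¬log_form), but O(serve_notice) is not derivable from the premises, so it does not yield O(¬log_form).
So O(¬log_form) is not derivable, and the apparent clash with O(log_form) does not arise.
A world satisfying every obligation exists (e.g. attend_hearing=true, certify_record=false, inspect_shipment=false, log_evidence=false, log_form=true, revoke_directive=false, seal_envelope=false, serve_notice=false, sign_directive=true); no atom is both obligatory and forbidden, so the set is consistent.

Consistent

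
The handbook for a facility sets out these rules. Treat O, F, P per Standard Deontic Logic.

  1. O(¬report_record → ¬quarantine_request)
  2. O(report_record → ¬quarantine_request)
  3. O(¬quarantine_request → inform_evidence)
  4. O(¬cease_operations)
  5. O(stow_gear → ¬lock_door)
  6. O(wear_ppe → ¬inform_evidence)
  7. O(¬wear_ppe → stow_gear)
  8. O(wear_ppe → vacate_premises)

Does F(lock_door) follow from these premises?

Yes

By case analysis on report_record: premise 2 gives O(report_record → ¬quarantine_request) and premise 1 gives O(¬report_record → ¬quarantine_request), so O(¬quarantine_request) either way.
With premise 3, O(¬quarantine_request → inform_evidence), the K-axiom yields O(inform_evidence).
Premise 6 is O(wear_ppe → ¬inform_evidence); contrapositively O(inform_evidence → ¬wear_ppe). Since O(inform_evidence) holds, K gives O(¬wear_ppe).
Applying K to premise 7 (O(¬wear_ppe → stow_gear)) and O(¬wear_ppe) yields O(stow_gear).
With premise 5, O(stow_gear → ¬lock_door), the K-axiom yields O(¬lock_door).
Premises 4, 8 do not contribute to this derivation.
So O(¬lock_door) holds, i.e. F(lock_door). The claim follows.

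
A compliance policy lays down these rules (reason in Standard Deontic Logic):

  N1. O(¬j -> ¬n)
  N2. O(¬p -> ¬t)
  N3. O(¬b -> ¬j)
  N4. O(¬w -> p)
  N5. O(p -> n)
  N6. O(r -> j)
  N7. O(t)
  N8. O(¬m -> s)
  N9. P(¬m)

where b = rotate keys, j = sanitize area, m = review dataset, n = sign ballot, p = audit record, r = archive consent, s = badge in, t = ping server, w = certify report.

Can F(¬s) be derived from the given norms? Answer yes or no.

No

Premise 8 is O(¬m -> s), but O(¬m) is not derivable from the premises (the permission P(¬m) asserts only ¬O(m), not O(¬m)), so it does not yield O(s).
No other premise forces O(s). An ideal world satisfying every premise can still have ¬s true, so F(¬s) is not derivable.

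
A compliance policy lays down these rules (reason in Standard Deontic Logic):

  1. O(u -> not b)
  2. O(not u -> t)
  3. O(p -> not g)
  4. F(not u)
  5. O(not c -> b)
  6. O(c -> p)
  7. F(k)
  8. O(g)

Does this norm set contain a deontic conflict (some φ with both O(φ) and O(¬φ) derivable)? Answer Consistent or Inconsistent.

F(not u) at premise 4 means O(u).
Applying K to premise 1 (O(u -> not b)) and O(u) yields O(not b).
The contrapositive of premise 5 (O(not c -> b)) is O(not b -> c), and O(not b) is already established, so O(c).
Applying K to premise 6 (O(c -> p)) and O(c) yields O(p).
From O(p) and premise 3, O(p -> not g), we obtain O(not g).
But premise 8 directly asserts O(g).
We now have both O(not g) and O(g) — g is simultaneously obligatory and forbidden, violating the D-axiom.

Inconsistent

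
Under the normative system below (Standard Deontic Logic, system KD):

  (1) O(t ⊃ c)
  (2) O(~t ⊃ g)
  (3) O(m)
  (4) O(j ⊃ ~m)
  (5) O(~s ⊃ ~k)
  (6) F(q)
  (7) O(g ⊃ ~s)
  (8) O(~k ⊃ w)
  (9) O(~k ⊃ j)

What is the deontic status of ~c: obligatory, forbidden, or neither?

Premise 3 states O(m) outright.
Premise 4 is O(j ⊃ ~m); contrapositively O(m ⊃ ~j). Since O(m) holds, K gives O(~j).
The contrapositive of premise 9 (O(~k ⊃ j)) is O(~j ⊃ k), and O(~j) is already established, so O(k).
Premise 5, O(~s ⊃ ~k), contraposes to O(k ⊃ s); with O(k) we get O(s).
The contrapositive of premise 7 (O(g ⊃ ~s)) is O(s ⊃ ~g), and O(s) is already established, so O(~g).
The contrapositive of premise 2 (O(~t ⊃ g)) is O(~g ⊃ t), and O(~g) is already established, so O(t).
From O(t) and premise 1, O(t ⊃ c), we obtain O(c).
Premises 6, 8 do not contribute to this derivation.
Thus O(c), which is F(~c): ~c is forbidden.

Forbidden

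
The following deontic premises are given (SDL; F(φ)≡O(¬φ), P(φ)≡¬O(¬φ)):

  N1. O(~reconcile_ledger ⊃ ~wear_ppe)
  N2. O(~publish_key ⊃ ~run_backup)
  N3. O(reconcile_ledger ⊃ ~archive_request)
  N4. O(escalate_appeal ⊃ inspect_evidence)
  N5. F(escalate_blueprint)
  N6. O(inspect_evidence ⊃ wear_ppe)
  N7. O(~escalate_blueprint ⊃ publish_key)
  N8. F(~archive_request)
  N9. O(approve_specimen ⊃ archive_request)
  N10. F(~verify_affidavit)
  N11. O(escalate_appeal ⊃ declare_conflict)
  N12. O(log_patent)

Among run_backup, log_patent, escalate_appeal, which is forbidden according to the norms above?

F(~archive_request) at premise 8 means O(archive_request).
Premise 3, O(reconcile_ledger ⊃ ~archive_request), contraposes to O(archive_request ⊃ ~reconcile_ledger); with O(archive_request) we get O(~reconcile_ledger).
Applying K to premise 1 (O(~reconcile_ledger ⊃ ~wear_ppe)) and O(~reconcile_ledger) yields O(~wear_ppe).
The contrapositive of premise 6 (O(inspect_evidence ⊃ wear_ppe)) is O(~wear_ppe ⊃ ~inspect_evidence), and O(~wear_ppe) is already established, so O(~inspect_evidence).
Premise 4 is O(escalate_appeal ⊃ inspect_evidence); contrapositively O(~inspect_evidence ⊃ ~escalate_appeal). Since O(~inspect_evidence) holds, K gives O(~escalate_appeal).
So O(~escalate_appeal) holds, i.e. escalate_appeal is forbidden. None of the other listed options is forbidden under the premises.

escalate_appeal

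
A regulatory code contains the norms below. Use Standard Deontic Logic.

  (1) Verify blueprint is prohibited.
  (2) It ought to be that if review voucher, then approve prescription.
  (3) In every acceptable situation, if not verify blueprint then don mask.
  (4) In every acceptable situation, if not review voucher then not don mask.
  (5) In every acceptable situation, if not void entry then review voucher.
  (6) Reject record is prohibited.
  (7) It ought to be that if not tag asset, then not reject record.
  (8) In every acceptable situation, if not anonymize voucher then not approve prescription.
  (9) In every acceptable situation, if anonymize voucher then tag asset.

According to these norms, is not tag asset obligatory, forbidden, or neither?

Forbidden

Premise 1, F(verify_blueprint), is equivalent to O(¬verify_blueprint).
Applying K to premise 3 (O(¬verify_blueprint → don_mask)) and O(¬verify_blueprint) yields O(don_mask).
The contrapositive of premise 4 (O(¬review_voucher → ¬don_mask)) is O(don_mask → review_voucher), and O(don_mask) is already established, so O(review_voucher).
Premise 2 is O(review_voucher → approve_prescription); since O(review_voucher), deontic closure gives O(approve_prescription).
The contrapositive of premise 8 (O(¬anonymize_voucher → ¬approve_prescription)) is O(approve_prescription → anonymize_voucher), and O(approve_prescription) is already established, so O(anonymize_voucher).
With premise 9, O(anonymize_voucher → tag_asset), the K-axiom yields O(tag_asset).
Premises 5, 6, 7 do not contribute to this derivation.
Thus O(tag_asset), which is F(¬tag_asset): ¬tag_asset is forbidden.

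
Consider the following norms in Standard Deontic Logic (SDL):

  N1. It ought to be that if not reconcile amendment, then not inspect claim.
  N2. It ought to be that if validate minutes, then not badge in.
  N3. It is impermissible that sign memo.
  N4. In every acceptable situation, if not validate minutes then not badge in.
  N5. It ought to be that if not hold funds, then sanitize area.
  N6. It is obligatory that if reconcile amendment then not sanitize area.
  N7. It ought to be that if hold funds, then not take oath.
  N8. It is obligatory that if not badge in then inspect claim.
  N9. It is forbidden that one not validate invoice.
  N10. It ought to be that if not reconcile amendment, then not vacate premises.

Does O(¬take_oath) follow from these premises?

Premises 4 and 2 are O(¬validate_minutes → ¬badge_in) and O(validate_minutes → ¬badge_in); every ideal world satisfies ¬validate_minutes or validate_minutes, so in either case ¬badge_in holds — hence O(¬badge_in).
Applying K to premise 8 (O(¬badge_in → inspect_claim)) and O(¬badge_in) yields O(inspect_claim).
The contrapositive of premise 1 (O(¬reconcile_amendment → ¬inspect_claim)) is O(inspect_claim → reconcile_amendment), and O(inspect_claim) is already established, so O(reconcile_amendment).
With premise 6, O(reconcile_amendment → ¬sanitize_area), the K-axiom yields O(¬sanitize_area).
Premise 5, O(¬hold_funds → sanitize_area), contraposes to O(¬sanitize_area → hold_funds); with O(¬sanitize_area) we get O(hold_funds).
From O(hold_funds) and premise 7, O(hold_funds → ¬take_oath), we obtain O(¬take_oath).
Premises 3, 9, 10 do not contribute to this derivation.
So O(¬take_oath) follows.

Yes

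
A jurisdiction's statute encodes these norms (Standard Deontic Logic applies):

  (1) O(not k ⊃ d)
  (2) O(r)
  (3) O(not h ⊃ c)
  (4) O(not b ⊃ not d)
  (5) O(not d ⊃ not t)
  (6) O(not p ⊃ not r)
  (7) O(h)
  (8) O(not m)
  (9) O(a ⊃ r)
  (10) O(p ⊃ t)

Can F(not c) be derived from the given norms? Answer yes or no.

Premise 3 is O(not h ⊃ c), but O(not h) is not derivable from the premises, so it does not yield O(c).
No other premise forces O(c). An ideal world satisfying every premise can still have not c true, so F(not c) is not derivable.

No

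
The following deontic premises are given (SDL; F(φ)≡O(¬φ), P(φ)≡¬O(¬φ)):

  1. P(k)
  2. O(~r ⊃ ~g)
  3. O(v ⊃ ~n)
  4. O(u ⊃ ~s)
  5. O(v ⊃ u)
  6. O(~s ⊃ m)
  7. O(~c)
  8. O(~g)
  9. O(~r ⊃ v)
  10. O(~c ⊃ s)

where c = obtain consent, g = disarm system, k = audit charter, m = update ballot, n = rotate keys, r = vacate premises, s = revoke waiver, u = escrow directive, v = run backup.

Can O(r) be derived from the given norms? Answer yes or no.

Yes

Premise 7 states O(~c) outright.
Premise 10 is O(~c ⊃ s); since O(~c), deontic closure gives O(s).
The contrapositive of premise 4 (O(u ⊃ ~s)) is O(s ⊃ ~u), and O(s) is already established, so O(~u).
Premise 5, O(v ⊃ u), contraposes to O(~u ⊃ ~v); with O(~u) we get O(~v).
Premise 9 is O(~r ⊃ v); contrapositively O(~v ⊃ r). Since O(~v) holds, K gives O(r).
Premises 1, 2, 3, 6, 8 do not contribute to this derivation.
So O(r) follows.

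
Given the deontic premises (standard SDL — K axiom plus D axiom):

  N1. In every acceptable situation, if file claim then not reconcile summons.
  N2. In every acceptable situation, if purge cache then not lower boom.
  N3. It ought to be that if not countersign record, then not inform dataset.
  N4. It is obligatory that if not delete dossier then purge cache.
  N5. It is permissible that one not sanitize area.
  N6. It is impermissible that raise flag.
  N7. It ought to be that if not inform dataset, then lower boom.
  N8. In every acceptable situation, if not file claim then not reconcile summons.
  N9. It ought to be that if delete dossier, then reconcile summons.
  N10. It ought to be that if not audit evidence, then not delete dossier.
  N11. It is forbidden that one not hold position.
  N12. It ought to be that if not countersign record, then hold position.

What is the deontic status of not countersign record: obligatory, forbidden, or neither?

Premises 1 and 8 cover both cases: O(file_claim → ¬reconcile_summons) and O(¬file_claim → ¬reconcile_summons). Since file_claim ∨ ¬file_claim is a tautology, O(¬reconcile_summons) follows.
Premise 9, O(delete_dossier → reconcile_summons), contraposes to O(¬reconcile_summons → ¬delete_dossier); with O(¬reconcile_summons) we get O(¬delete_dossier).
Applying K to premise 4 (O(¬delete_dossier → purge_cache)) and O(¬delete_dossier) yields O(purge_cache).
From O(purge_cache) and premise 2, O(purge_cache → ¬lower_boom), we obtain O(¬lower_boom).
Premise 7, O(¬inform_dataset → lower_boom), contraposes to O(¬lower_boom → inform_dataset); with O(¬lower_boom) we get O(inform_dataset).
The contrapositive of premise 3 (O(¬countersign_record → ¬inform_dataset)) is O(inform_dataset → countersign_record), and O(inform_dataset) is already established, so O(countersign_record).
Premises 5, 6, 10, 11, 12 do not contribute to this derivation.
Thus O(countersign_record), which is F(¬countersign_record): ¬countersign_record is forbidden.

Forbidden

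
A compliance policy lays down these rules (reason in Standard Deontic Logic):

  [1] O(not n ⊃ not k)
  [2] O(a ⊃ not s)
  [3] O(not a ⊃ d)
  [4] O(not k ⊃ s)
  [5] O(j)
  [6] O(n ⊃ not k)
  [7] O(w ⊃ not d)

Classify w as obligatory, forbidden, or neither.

Premises 6 and 1 are O(n ⊃ not k) and O(not n ⊃ not k); every ideal world satisfies n or not n, so in either case not k holds — hence O(not k).
From O(not k) and premise 4, O(not k ⊃ s), we obtain O(s).
Premise 2, O(a ⊃ not s), contraposes to O(s ⊃ not a); with O(s) we get O(not a).
Applying K to premise 3 (O(not a ⊃ d)) and O(not a) yields O(d).
Premise 7 is O(w ⊃ not d); contrapositively O(d ⊃ not w). Since O(d) holds, K gives O(not w).
Premise 5 does not contribute to this derivation.
Thus O(not w), which is F(w): w is forbidden.

Forbidden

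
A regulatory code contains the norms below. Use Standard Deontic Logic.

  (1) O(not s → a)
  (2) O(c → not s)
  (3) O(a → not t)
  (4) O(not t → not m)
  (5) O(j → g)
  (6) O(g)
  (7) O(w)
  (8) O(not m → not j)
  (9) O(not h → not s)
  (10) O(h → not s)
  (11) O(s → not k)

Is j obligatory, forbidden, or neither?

Forbidden

By case analysis on h: premise 10 gives O(h → not s) and premise 9 gives O(not h → not s), so O(not s) either way.
Premise 1 is O(not s → a); since O(not s), deontic closure gives O(a).
Premise 3 is O(a → not t); since O(a), deontic closure gives O(not t).
From O(not t) and premise 4, O(not t → not m), we obtain O(not m).
From O(not m) and premise 8, O(not m → not j), we obtain O(not j).
Premises 2, 5, 6, 7, 11 do not contribute to this derivation.
Thus O(not j), which is F(j): j is forbidden.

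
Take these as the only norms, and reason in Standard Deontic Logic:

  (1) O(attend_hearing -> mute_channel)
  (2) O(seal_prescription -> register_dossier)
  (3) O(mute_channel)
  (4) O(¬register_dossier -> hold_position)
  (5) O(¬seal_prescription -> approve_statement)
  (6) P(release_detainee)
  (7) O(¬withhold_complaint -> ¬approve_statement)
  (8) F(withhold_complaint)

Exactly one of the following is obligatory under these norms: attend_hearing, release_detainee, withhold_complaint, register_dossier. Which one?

register_dossier

F(withhold_complaint) at premise 8 means O(¬withhold_complaint).
Premise 7 is O(¬withhold_complaint -> ¬approve_statement); since O(¬withhold_complaint), deontic closure gives O(¬approve_statement).
Premise 5, O(¬seal_prescription -> approve_statement), contraposes to O(¬approve_statement -> seal_prescription); with O(¬approve_statement) we get O(seal_prescription).
Applying K to premise 2 (O(seal_prescription -> register_dossier)) and O(seal_prescription) yields O(register_dossier).
So O(register_dossier) holds — register_dossier is obligatory. None of the other listed options is made obligatory by any chain of premises.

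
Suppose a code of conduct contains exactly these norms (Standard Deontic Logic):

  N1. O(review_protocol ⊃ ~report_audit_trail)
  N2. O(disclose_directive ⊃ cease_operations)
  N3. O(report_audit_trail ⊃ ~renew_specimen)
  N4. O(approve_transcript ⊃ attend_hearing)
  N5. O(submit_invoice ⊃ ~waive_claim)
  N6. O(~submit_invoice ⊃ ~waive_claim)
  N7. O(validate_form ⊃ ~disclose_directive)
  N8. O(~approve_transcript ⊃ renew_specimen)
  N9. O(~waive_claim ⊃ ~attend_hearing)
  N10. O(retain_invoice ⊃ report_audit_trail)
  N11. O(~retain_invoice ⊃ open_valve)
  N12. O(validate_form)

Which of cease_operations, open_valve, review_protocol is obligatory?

Premises 5 and 6 are O(submit_invoice ⊃ ~waive_claim) and O(~submit_invoice ⊃ ~waive_claim); every ideal world satisfies submit_invoice or ~submit_invoice, so in either case ~waive_claim holds — hence O(~waive_claim).
With premise 9, O(~waive_claim ⊃ ~attend_hearing), the K-axiom yields O(~attend_hearing).
Premise 4 is O(approve_transcript ⊃ attend_hearing); contrapositively O(~attend_hearing ⊃ ~approve_transcript). Since O(~attend_hearing) holds, K gives O(~approve_transcript).
With premise 8, O(~approve_transcript ⊃ renew_specimen), the K-axiom yields O(renew_specimen).
The contrapositive of premise 3 (O(report_audit_trail ⊃ ~renew_specimen)) is O(renew_specimen ⊃ ~report_audit_trail), and O(renew_specimen) is already established, so O(~report_audit_trail).
Premise 10 is O(retain_invoice ⊃ report_audit_trail); contrapositively O(~report_audit_trail ⊃ ~retain_invoice). Since O(~report_audit_trail) holds, K gives O(~retain_invoice).
Premise 11 is O(~retain_invoice ⊃ open_valve); since O(~retain_invoice), deontic closure gives O(open_valve).
So O(open_valve) holds — open_valve is obligatory. None of the other listed options is made obligatory by any chain of premises.

open_valve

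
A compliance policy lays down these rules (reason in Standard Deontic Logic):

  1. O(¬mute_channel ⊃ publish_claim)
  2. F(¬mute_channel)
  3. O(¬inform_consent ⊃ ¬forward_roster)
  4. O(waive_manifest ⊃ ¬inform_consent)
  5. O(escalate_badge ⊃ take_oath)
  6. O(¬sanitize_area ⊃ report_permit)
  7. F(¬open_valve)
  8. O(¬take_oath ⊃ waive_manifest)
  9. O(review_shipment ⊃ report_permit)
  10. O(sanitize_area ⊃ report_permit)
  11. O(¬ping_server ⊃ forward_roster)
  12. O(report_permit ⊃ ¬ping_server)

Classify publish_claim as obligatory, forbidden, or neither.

Neither

Premise 1 is O(¬mute_channel ⊃ publish_claim), but O(¬mute_channel) is not derivable from the premises, so it does not yield O(publish_claim).
No premise or chain of K-axiom applications forces O(publish_claim), and none forces O(¬publish_claim). So publish_claim is neither obligatory nor forbidden under these norms.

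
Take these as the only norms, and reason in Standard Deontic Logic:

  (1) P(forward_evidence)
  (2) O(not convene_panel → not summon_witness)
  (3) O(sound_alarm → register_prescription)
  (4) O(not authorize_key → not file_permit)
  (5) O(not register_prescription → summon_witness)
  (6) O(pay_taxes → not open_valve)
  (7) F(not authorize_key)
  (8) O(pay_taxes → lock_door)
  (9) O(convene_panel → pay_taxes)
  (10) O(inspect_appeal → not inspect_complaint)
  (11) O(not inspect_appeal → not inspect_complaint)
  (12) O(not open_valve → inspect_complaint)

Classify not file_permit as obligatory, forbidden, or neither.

Neither

Premise 4 is O(not authorize_key → not file_permit), but O(not authorize_key) is not derivable from the premises, so it does not yield O(not file_permit).
No premise or chain of K-axiom applications forces O(not file_permit), and none forces O(file_permit). So not file_permit is neither obligatory nor forbidden under these norms.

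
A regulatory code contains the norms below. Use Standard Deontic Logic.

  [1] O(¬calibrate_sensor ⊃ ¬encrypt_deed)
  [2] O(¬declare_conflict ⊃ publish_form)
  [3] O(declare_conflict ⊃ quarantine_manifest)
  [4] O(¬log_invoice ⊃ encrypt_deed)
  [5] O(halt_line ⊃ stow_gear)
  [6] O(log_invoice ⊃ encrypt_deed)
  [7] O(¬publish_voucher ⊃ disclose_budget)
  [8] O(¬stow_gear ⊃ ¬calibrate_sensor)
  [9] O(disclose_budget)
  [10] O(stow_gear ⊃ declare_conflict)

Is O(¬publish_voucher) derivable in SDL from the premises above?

No

Premise 7 is O(¬publish_voucher ⊃ disclose_budget); even if O(disclose_budget) held, inferring O(¬publish_voucher) would be affirming the consequent — invalid.
No other premise forces O(¬publish_voucher). An ideal world satisfying every premise can still have ¬publish_voucher false, so O(¬publish_voucher) is not derivable.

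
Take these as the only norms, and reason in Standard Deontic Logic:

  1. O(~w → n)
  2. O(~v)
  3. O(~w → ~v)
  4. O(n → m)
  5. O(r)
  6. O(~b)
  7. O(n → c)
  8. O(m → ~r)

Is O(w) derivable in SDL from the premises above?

From premise 5 we have O(r).
Premise 8, O(m → ~r), contraposes to O(r → ~m); with O(r) we get O(~m).
Premise 4, O(n → m), contraposes to O(~m → ~n); with O(~m) we get O(~n).
The contrapositive of premise 1 (O(~w → n)) is O(~n → w), and O(~n) is already established, so O(w).
Premises 2, 3, 6, 7 do not contribute to this derivation.
So O(w) follows.

Yes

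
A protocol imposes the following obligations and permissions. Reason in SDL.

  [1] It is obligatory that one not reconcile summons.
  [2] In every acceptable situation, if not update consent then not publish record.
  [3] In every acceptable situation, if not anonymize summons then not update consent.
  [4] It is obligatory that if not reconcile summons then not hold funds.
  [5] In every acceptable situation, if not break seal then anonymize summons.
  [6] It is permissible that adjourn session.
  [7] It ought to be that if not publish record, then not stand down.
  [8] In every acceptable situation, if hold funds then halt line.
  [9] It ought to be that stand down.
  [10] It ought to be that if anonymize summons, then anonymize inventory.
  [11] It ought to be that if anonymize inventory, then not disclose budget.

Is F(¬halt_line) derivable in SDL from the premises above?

Premise 8 is O(hold_funds → halt_line), but O(hold_funds) is not derivable from the premises, so it does not yield O(halt_line).
No other premise forces O(halt_line). An ideal world satisfying every premise can still have ¬halt_line true, so F(¬halt_line) is not derivable.

No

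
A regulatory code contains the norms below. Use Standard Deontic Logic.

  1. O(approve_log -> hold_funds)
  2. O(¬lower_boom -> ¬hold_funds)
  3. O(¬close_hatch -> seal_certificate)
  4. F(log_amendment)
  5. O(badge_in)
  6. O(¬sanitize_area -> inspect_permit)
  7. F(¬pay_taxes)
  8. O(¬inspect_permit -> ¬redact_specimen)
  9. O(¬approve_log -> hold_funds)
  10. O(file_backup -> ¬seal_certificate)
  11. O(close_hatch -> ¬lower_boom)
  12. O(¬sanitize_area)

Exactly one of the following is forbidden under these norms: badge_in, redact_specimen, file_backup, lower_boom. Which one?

Premises 1 and 9 are O(approve_log -> hold_funds) and O(¬approve_log -> hold_funds); every ideal world satisfies approve_log or ¬approve_log, so in either case hold_funds holds — hence O(hold_funds).
Premise 2, O(¬lower_boom -> ¬hold_funds), contraposes to O(hold_funds -> lower_boom); with O(hold_funds) we get O(lower_boom).
The contrapositive of premise 11 (O(close_hatch -> ¬lower_boom)) is O(lower_boom -> ¬close_hatch), and O(lower_boom) is already established, so O(¬close_hatch).
Applying K to premise 3 (O(¬close_hatch -> seal_certificate)) and O(¬close_hatch) yields O(seal_certificate).
Premise 10, O(file_backup -> ¬seal_certificate), contraposes to O(seal_certificate -> ¬file_backup); with O(seal_certificate) we get O(¬file_backup).
So O(¬file_backup) holds, i.e. file_backup is forbidden. None of the other listed options is forbidden under the premises.

file_backup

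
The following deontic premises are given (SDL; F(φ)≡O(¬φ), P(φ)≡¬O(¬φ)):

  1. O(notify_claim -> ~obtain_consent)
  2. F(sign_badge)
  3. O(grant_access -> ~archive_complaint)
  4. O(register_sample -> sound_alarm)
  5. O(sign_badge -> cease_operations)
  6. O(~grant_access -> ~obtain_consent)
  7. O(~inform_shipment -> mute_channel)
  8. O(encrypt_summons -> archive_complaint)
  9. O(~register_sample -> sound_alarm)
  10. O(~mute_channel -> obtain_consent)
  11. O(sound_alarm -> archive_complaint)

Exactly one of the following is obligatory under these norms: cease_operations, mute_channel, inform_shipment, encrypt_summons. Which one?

mute_channel

Premises 4 and 9 are O(register_sample -> sound_alarm) and O(~register_sample -> sound_alarm); every ideal world satisfies register_sample or ~register_sample, so in either case sound_alarm holds — hence O(sound_alarm).
Premise 11 is O(sound_alarm -> archive_complaint); since O(sound_alarm), deontic closure gives O(archive_complaint).
The contrapositive of premise 3 (O(grant_access -> ~archive_complaint)) is O(archive_complaint -> ~grant_access), and O(archive_complaint) is already established, so O(~grant_access).
Premise 6 is O(~grant_access -> ~obtain_consent); since O(~grant_access), deontic closure gives O(~obtain_consent).
Premise 10 is O(~mute_channel -> obtain_consent); contrapositively O(~obtain_consent -> mute_channel). Since O(~obtain_consent) holds, K gives O(mute_channel).
So O(mute_channel) holds — mute_channel is obligatory. None of the other listed options is made obligatory by any chain of premises.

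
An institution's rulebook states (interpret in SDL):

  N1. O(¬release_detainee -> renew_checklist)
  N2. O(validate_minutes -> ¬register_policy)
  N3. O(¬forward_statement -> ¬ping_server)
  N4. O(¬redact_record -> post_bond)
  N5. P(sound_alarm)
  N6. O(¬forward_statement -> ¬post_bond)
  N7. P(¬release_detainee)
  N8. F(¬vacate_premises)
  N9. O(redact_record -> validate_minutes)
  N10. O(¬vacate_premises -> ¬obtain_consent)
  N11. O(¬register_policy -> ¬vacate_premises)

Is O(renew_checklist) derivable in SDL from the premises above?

No

Premise 1 is O(¬release_detainee -> renew_checklist), but O(¬release_detainee) is not derivable from the premises (the permission P(¬release_detainee) asserts only ¬O(release_detainee), not O(¬release_detainee)), so it does not yield O(renew_checklist).
No other premise forces O(renew_checklist). An ideal world satisfying every premise can still have renew_checklist false, so O(renew_checklist) is not derivable.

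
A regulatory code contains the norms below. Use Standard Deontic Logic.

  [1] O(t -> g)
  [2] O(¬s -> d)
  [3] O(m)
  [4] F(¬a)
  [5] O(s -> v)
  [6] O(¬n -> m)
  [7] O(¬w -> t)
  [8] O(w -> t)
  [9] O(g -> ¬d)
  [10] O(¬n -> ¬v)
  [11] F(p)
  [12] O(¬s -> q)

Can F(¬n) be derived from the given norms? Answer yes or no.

Yes

Premises 8 and 7 are O(w -> t) and O(¬w -> t); every ideal world satisfies w or ¬w, so in either case t holds — hence O(t).
From O(t) and premise 1, O(t -> g), we obtain O(g).
Applying K to premise 9 (O(g -> ¬d)) and O(g) yields O(¬d).
Premise 2 is O(¬s -> d); contrapositively O(¬d -> s). Since O(¬d) holds, K gives O(s).
Applying K to premise 5 (O(s -> v)) and O(s) yields O(v).
The contrapositive of premise 10 (O(¬n -> ¬v)) is O(v -> n), and O(v) is already established, so O(n).
Premises 3, 4, 6, 11, 12 do not contribute to this derivation.
So O(n) holds, i.e. F(¬n). The claim follows.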